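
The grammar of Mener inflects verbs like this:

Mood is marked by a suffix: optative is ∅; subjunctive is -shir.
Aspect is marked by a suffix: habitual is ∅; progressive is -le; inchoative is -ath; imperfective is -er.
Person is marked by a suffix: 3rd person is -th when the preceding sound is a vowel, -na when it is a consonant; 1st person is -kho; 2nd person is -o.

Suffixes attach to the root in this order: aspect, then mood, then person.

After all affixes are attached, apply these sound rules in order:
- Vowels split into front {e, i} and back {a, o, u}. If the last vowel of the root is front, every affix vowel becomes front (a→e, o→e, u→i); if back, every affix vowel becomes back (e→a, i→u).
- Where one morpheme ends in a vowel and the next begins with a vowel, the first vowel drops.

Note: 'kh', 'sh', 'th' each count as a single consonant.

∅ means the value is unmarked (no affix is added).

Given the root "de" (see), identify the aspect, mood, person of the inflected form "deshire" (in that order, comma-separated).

Segment: de-shir-o.
aspect: ∅ → habitual.
mood: -shir → subjunctive.
person: -o → 2nd person.

habitual, subjunctive, 2nd person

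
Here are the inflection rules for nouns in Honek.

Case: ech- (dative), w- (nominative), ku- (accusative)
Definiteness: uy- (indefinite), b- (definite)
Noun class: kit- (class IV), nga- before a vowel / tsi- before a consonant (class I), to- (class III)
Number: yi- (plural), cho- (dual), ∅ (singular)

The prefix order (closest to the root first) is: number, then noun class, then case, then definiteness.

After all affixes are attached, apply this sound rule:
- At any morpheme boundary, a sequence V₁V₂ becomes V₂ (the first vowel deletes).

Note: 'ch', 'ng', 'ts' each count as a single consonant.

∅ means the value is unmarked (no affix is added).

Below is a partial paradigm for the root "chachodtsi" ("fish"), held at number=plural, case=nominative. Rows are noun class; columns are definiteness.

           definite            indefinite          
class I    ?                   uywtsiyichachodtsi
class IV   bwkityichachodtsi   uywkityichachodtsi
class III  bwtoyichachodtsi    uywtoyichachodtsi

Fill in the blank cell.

bwtsiyichachodtsi

Attach number plural yi- → yichachodtsi.
Attach noun class class I tsi- (before consonant 'y') → tsiyichachodtsi.
Attach case nominative w- → wtsiyichachodtsi.
Attach definiteness definite b- → bwtsiyichachodtsi.
Vowel deletion: no change.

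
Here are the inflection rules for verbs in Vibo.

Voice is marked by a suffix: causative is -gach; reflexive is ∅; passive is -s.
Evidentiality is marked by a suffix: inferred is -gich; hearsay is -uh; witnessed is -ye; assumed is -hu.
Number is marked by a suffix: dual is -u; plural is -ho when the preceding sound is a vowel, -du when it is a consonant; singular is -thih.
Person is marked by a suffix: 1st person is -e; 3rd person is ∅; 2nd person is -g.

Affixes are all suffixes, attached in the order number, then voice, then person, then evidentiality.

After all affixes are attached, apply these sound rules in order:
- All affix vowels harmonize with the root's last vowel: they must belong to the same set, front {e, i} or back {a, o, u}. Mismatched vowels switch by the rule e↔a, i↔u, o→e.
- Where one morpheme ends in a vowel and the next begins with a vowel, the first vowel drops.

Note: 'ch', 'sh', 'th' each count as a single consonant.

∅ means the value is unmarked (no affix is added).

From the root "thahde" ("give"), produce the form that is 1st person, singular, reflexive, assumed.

Attach number singular -thih → thahdethih.
voice = reflexive: zero marking, form stays thahdethih.
Attach person 1st person -e → thahdethihe.
Attach evidentiality assumed -hu → thahdethihehu.
Apply vowel harmony: thahdethihehu → thahdethihehi.
Vowel deletion: no change.

thahdethihehi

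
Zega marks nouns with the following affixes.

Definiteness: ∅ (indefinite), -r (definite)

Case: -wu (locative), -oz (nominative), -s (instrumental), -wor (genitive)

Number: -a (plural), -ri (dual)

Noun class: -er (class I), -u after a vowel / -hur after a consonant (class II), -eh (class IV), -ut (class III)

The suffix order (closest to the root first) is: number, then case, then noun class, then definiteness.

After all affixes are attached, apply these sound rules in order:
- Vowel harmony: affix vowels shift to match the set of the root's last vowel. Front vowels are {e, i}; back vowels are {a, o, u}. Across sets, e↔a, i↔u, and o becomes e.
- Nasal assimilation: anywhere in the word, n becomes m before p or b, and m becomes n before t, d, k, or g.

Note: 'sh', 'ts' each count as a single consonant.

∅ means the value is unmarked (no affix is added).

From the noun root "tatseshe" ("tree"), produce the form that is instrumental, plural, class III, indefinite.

tatsesheesit

Attach number plural -a → tatseshea.
Attach case instrumental -s → tatsesheas.
Attach noun class class III -ut → tatsesheasut.
definiteness = indefinite: zero marking, form stays tatsesheasut.
Apply vowel harmony: tatsesheasut → tatsesheesit.
Nasal assimilation: no change.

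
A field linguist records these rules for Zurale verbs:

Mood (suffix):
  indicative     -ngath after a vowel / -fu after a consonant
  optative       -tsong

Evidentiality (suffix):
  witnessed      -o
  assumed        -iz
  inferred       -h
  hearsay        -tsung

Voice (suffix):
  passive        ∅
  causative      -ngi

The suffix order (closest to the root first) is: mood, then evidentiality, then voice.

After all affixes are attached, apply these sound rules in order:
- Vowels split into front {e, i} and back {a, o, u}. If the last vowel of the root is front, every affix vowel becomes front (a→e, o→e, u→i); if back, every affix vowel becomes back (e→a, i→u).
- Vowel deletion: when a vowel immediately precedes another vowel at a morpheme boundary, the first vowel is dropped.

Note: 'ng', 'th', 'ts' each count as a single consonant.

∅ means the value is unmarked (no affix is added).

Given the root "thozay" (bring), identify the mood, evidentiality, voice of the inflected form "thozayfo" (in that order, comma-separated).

Segment: thozay-fu-o.
mood: -ngath/fu → indicative.
evidentiality: -o → witnessed.
voice: ∅ → passive.

indicative, witnessed, passive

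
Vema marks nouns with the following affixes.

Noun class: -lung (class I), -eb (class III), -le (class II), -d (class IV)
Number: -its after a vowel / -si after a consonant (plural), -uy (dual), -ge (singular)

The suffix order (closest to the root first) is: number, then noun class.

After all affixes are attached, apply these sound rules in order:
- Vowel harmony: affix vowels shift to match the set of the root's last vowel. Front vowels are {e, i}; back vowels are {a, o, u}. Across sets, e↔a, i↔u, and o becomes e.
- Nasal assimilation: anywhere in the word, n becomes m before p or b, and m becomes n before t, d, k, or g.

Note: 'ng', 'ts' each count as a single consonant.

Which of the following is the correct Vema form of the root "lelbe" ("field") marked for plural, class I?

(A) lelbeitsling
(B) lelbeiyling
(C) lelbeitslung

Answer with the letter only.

A

Attach number plural -its (after vowel 'e') → lelbeits.
Attach noun class class I -lung → lelbeitslung.
Apply vowel harmony: lelbeitslung → lelbeitsling.
Nasal assimilation: no change.
So the correct form is lelbeitsling, option (A).
(B) lelbeiyling is wrong: it uses dual instead of plural for number.
(C) lelbeitslung is wrong: it fails to apply the sound rule(s).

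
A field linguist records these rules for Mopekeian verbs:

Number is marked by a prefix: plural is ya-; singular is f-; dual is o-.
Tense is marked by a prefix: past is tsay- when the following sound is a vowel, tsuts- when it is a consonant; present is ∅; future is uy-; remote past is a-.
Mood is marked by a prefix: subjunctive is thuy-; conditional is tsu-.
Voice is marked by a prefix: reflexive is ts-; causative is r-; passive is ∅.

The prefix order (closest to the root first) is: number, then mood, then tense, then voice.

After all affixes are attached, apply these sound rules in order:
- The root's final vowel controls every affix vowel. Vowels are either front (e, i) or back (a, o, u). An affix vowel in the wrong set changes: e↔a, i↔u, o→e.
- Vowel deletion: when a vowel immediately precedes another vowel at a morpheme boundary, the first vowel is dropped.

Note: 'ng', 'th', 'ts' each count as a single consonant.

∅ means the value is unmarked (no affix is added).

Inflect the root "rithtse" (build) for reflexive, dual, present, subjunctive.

tsthiyerithtse

Attach number dual o- → orithtse.
Attach mood subjunctive thuy- → thuyorithtse.
tense = present: zero marking, form stays thuyorithtse.
Attach voice reflexive ts- → tsthuyorithtse.
Apply vowel harmony: tsthuyorithtse → tsthiyerithtse.
Vowel deletion: no change.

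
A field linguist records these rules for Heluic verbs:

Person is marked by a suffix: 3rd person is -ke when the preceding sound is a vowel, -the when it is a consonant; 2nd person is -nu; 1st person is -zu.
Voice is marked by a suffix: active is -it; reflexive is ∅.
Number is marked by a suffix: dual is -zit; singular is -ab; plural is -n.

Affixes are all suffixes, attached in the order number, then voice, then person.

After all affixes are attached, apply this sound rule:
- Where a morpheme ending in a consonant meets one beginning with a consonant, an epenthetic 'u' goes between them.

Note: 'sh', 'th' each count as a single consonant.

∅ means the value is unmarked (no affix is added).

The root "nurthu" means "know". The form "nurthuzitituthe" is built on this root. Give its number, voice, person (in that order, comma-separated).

dual, active, 3rd person

Segment: nurthu-zit-it-the.
number: -zit → dual.
voice: -it → active.
person: -ke/the → 3rd person.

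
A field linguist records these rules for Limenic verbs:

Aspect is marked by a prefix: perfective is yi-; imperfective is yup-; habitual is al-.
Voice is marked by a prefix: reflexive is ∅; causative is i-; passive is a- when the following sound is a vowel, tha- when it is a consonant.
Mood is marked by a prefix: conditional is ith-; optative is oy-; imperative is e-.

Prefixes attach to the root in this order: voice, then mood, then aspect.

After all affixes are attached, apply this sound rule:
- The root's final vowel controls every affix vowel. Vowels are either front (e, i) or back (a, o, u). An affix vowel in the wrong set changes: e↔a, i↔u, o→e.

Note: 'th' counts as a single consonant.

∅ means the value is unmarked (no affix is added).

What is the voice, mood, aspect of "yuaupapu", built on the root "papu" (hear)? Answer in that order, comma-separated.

causative, imperative, perfective

Segment: yi-e-i-papu.
voice: i- → causative.
mood: e- → imperative.
aspect: yi- → perfective.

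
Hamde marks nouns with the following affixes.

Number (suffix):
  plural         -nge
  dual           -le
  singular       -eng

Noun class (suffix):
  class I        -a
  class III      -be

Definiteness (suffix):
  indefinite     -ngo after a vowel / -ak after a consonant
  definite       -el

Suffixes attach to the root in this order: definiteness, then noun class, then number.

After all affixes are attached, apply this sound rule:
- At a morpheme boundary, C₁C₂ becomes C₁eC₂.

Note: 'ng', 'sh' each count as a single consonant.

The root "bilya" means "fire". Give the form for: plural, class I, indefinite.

Attach definiteness indefinite -ngo (after vowel 'a') → bilyango.
Attach noun class class I -a → bilyangoa.
Attach number plural -nge → bilyangoange.
Epenthesis: no change.

bilyangoange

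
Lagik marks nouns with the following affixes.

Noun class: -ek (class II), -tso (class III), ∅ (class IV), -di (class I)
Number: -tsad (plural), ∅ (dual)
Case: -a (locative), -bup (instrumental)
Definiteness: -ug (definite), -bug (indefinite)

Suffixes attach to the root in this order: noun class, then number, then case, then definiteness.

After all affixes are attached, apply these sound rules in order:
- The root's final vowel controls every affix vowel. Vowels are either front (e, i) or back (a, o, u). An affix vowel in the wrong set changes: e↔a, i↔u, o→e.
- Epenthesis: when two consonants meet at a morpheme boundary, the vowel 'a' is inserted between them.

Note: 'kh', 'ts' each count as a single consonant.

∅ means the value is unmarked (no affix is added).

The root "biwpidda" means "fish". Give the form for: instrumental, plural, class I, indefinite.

Attach noun class class I -di → biwpiddadi.
Attach number plural -tsad → biwpiddaditsad.
Attach case instrumental -bup → biwpiddaditsadbup.
Attach definiteness indefinite -bug → biwpiddaditsadbupbug.
Apply vowel harmony: biwpiddaditsadbupbug → biwpiddadutsadbupbug.
Apply epenthesis: biwpiddadutsadbupbug → biwpiddadutsadabupabug.

biwpiddadutsadabupabug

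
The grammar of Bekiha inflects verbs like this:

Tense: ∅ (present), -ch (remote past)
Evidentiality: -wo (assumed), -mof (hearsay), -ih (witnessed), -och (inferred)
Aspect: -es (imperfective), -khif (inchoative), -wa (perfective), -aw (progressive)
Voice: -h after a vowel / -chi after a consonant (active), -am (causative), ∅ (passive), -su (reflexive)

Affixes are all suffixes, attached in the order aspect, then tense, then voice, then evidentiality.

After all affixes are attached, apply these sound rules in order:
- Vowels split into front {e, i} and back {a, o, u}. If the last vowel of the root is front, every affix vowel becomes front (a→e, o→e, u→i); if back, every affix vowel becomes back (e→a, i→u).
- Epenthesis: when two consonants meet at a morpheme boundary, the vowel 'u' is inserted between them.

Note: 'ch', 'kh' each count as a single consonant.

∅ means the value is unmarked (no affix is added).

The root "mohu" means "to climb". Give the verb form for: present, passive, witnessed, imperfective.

Attach aspect imperfective -es → mohues.
tense = present: zero marking, form stays mohues.
voice = passive: zero marking, form stays mohues.
Attach evidentiality witnessed -ih → mohuesih.
Apply vowel harmony: mohuesih → mohuasuh.
Epenthesis: no change.

mohuasuh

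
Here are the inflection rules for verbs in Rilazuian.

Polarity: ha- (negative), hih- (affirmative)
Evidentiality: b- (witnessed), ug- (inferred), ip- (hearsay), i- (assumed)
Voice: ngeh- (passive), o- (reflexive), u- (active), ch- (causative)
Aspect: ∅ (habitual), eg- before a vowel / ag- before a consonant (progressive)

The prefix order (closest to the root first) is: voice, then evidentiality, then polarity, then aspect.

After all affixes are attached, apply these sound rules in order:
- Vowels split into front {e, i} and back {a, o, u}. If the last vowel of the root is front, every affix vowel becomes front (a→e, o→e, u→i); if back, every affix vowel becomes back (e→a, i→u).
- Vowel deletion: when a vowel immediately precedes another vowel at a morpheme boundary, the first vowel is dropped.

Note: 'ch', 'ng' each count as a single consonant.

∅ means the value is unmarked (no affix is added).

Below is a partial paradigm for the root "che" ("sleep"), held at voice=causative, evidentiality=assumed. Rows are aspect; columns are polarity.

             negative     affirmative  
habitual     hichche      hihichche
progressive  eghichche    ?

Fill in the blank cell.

eghihichche

Attach voice causative ch- → chche.
Attach evidentiality assumed i- → ichche.
Attach polarity affirmative hih- → hihichche.
Attach aspect progressive ag- (before consonant 'h') → aghihichche.
Apply vowel harmony: aghihichche → eghihichche.
Vowel deletion: no change.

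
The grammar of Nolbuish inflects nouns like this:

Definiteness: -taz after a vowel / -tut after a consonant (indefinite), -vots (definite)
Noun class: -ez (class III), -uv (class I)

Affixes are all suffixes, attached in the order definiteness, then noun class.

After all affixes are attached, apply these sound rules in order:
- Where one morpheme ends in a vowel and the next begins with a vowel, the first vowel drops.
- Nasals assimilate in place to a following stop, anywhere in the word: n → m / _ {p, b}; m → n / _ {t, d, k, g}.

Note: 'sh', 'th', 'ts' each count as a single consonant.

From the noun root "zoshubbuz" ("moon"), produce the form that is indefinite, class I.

zoshubbuztutuv

Attach definiteness indefinite -tut (after consonant 'z') → zoshubbuztut.
Attach noun class class I -uv → zoshubbuztutuv.
Vowel deletion: no change.
Nasal assimilation: no change.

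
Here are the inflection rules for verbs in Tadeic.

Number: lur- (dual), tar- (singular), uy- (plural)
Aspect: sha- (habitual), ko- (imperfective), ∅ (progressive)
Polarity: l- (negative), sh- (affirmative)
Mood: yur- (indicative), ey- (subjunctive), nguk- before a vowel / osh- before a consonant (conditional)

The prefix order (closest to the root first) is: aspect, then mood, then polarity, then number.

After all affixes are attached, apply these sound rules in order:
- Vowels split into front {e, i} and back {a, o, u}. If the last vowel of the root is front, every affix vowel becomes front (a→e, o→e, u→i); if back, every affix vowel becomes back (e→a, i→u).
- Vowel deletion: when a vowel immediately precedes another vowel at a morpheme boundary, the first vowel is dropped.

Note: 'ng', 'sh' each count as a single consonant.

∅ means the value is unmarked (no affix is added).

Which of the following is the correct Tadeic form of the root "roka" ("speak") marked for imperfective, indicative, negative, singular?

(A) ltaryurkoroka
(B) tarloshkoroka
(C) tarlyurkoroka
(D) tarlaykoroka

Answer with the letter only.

C

Attach aspect imperfective ko- → koroka.
Attach mood indicative yur- → yurkoroka.
Attach polarity negative l- → lyurkoroka.
Attach number singular tar- → tarlyurkoroka.
Vowel harmony: no change.
Vowel deletion: no change.
So the correct form is tarlyurkoroka, option (C).
(B) tarloshkoroka is wrong: it uses conditional instead of indicative for mood.
(D) tarlaykoroka is wrong: it uses subjunctive instead of indicative for mood.
(A) ltaryurkoroka is wrong: it has the affixes in the wrong order.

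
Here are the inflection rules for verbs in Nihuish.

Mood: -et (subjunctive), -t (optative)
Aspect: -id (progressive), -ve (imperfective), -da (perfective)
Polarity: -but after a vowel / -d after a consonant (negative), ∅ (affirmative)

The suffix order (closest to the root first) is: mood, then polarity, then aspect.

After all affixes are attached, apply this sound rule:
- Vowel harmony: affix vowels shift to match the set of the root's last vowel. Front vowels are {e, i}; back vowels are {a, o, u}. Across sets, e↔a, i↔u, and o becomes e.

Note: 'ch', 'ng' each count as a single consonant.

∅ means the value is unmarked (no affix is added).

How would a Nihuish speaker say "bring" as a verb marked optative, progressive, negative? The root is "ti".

titdid

Attach mood optative -t → tit.
Attach polarity negative -d (after consonant 't') → titd.
Attach aspect progressive -id → titdid.
Vowel harmony: no change.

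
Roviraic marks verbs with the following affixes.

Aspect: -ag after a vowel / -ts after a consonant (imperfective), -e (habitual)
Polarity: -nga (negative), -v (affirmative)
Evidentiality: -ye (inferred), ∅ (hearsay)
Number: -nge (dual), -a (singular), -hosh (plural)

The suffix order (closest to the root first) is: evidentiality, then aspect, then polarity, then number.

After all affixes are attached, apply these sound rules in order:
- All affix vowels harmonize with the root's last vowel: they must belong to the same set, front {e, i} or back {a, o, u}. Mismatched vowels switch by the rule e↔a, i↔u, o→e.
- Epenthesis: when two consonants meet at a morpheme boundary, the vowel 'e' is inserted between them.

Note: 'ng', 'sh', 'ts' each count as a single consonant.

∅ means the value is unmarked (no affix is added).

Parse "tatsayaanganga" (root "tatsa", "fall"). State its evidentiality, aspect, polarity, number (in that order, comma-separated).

inferred, habitual, negative, dual

Segment: tatsa-ye-e-nga-nge.
evidentiality: -ye → inferred.
aspect: -e → habitual.
polarity: -nga → negative.
number: -nge → dual.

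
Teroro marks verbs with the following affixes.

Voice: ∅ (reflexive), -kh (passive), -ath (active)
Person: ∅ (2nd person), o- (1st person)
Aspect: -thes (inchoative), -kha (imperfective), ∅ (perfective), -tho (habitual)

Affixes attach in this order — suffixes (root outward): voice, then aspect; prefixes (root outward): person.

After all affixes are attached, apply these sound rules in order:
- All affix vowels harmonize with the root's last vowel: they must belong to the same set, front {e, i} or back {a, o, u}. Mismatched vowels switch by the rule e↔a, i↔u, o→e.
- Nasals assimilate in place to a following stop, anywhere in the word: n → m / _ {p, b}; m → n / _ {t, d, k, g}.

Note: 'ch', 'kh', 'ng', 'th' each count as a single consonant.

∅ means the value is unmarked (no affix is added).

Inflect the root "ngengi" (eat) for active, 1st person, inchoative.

engengieththes

Attach voice active -ath → ngengiath.
Attach person 1st person o- → ongengiath.
Attach aspect inchoative -thes → ongengiaththes.
Apply vowel harmony: ongengiaththes → engengieththes.
Nasal assimilation: no change.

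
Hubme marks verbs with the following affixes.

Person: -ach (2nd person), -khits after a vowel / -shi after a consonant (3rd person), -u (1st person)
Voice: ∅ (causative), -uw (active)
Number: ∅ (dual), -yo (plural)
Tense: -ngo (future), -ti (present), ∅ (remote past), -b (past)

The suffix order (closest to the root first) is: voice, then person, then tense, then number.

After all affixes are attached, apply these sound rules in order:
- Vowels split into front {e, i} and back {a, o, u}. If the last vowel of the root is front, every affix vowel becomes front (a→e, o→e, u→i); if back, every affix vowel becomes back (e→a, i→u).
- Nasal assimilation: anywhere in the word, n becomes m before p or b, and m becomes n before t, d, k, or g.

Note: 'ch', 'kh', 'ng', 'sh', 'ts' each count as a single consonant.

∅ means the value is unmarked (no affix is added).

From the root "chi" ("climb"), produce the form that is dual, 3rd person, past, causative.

chikhitsb

voice = causative: zero marking, form stays chi.
Attach person 3rd person -khits (after vowel 'i') → chikhits.
Attach tense past -b → chikhitsb.
number = dual: zero marking, form stays chikhitsb.
Vowel harmony: no change.
Nasal assimilation: no change.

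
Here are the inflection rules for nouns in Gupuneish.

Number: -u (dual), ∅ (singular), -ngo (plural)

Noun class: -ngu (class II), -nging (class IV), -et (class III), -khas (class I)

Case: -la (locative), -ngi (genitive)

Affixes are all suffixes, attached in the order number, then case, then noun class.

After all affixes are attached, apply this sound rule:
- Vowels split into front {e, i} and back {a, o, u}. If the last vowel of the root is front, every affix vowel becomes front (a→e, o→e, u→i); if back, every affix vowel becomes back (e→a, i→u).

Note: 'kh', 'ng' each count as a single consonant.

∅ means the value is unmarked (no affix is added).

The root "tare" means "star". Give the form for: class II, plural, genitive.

tarengengingi

Attach number plural -ngo → tarengo.
Attach case genitive -ngi → tarengongi.
Attach noun class class II -ngu → tarengongingu.
Apply vowel harmony: tarengongingu → tarengengingi.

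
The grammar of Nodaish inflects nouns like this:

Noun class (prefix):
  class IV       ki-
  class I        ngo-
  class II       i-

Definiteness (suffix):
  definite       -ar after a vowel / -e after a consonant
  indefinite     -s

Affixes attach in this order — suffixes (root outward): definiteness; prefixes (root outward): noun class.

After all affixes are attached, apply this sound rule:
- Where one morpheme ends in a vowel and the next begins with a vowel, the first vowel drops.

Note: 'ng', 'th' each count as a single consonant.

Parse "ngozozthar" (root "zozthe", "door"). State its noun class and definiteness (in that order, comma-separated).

Segment: ngo-zozthe-ar.
noun class: ngo- → class I.
definiteness: -ar/e → definite.

class I, definite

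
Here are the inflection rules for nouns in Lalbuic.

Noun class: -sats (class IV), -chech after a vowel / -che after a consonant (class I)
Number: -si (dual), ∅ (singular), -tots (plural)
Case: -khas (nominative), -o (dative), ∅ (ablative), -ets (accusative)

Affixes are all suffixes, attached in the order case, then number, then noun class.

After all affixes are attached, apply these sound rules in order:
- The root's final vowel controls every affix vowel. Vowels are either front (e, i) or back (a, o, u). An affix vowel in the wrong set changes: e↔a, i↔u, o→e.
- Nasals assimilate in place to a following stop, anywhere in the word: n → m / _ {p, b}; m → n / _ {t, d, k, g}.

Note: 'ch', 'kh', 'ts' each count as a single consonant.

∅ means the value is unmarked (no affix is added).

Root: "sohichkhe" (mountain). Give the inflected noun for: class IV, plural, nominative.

Attach case nominative -khas → sohichkhekhas.
Attach number plural -tots → sohichkhekhastots.
Attach noun class class IV -sats → sohichkhekhastotssats.
Apply vowel harmony: sohichkhekhastotssats → sohichkhekhestetssets.
Nasal assimilation: no change.

sohichkhekhestetssets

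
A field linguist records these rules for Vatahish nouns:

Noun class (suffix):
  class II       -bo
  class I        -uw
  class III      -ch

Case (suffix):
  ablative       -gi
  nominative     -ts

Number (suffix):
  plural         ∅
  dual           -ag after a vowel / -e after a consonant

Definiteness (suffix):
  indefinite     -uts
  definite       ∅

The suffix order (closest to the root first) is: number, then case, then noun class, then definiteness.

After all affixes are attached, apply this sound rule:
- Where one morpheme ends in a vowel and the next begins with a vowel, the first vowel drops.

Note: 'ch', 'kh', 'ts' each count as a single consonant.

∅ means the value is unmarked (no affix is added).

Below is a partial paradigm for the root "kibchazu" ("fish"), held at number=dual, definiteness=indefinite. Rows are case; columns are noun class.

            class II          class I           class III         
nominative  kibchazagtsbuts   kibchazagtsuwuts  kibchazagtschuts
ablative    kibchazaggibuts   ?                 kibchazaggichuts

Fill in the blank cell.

Attach number dual -ag (after vowel 'u') → kibchazuag.
Attach case ablative -gi → kibchazuaggi.
Attach noun class class I -uw → kibchazuaggiuw.
Attach definiteness indefinite -uts → kibchazuaggiuwuts.
Apply vowel deletion: kibchazuaggiuwuts → kibchazagguwuts.

kibchazagguwuts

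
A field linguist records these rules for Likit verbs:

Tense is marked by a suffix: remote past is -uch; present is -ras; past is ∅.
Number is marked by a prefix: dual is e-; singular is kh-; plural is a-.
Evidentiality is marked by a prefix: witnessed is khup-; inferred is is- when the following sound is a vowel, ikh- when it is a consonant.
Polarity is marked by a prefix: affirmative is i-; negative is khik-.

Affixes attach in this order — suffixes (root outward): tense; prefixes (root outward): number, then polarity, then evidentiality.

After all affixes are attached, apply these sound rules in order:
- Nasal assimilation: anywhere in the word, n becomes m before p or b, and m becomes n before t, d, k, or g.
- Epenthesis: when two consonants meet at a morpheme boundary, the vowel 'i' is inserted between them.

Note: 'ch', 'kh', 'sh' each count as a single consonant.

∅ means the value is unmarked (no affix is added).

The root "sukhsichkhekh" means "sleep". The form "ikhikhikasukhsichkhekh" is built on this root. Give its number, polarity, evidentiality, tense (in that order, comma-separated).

plural, negative, inferred, past

Segment: ikh-khik-a-sukhsichkhekh.
number: a- → plural.
polarity: khik- → negative.
evidentiality: is/ikh- → inferred.
tense: ∅ → past.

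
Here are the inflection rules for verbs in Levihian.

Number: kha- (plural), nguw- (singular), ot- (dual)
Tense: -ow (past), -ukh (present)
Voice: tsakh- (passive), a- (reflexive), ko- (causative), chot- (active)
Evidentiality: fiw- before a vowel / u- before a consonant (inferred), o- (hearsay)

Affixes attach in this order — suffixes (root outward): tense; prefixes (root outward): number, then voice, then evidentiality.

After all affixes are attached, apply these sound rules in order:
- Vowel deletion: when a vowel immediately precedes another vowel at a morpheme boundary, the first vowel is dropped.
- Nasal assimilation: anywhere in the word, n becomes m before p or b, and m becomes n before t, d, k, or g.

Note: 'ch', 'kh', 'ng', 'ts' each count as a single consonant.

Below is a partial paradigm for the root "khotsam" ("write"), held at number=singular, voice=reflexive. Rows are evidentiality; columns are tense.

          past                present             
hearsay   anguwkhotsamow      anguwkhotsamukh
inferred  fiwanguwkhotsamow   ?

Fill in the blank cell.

Attach number singular nguw- → nguwkhotsam.
Attach tense present -ukh → nguwkhotsamukh.
Attach voice reflexive a- → anguwkhotsamukh.
Attach evidentiality inferred fiw- (before vowel 'a') → fiwanguwkhotsamukh.
Vowel deletion: no change.
Nasal assimilation: no change.

fiwanguwkhotsamukh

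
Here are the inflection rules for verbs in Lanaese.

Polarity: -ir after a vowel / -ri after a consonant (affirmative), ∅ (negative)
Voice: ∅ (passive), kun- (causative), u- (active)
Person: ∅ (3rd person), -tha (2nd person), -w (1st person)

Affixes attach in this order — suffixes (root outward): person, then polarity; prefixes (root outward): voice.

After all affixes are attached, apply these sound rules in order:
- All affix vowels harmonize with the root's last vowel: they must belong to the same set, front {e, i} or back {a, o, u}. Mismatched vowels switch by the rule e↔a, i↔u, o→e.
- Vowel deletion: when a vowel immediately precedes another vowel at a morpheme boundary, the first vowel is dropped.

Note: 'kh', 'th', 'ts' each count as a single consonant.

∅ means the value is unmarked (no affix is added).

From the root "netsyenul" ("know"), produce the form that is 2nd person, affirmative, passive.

Attach person 2nd person -tha → netsyenultha.
voice = passive: zero marking, form stays netsyenultha.
Attach polarity affirmative -ir (after vowel 'a') → netsyenulthair.
Apply vowel harmony: netsyenulthair → netsyenulthaur.
Apply vowel deletion: netsyenulthaur → netsyenulthur.

netsyenulthur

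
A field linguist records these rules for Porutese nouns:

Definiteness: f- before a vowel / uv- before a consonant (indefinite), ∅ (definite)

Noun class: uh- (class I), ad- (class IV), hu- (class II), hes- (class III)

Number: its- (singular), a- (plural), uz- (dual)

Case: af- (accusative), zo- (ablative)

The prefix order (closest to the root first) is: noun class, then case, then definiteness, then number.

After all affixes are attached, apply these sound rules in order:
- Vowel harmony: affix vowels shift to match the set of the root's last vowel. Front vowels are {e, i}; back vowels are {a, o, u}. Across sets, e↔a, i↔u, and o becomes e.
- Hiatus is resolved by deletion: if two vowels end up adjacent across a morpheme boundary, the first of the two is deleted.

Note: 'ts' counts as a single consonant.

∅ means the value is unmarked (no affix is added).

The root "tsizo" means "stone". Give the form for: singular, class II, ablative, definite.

Attach noun class class II hu- → hutsizo.
Attach case ablative zo- → zohutsizo.
definiteness = definite: zero marking, form stays zohutsizo.
Attach number singular its- → itszohutsizo.
Apply vowel harmony: itszohutsizo → utszohutsizo.
Vowel deletion: no change.

utszohutsizo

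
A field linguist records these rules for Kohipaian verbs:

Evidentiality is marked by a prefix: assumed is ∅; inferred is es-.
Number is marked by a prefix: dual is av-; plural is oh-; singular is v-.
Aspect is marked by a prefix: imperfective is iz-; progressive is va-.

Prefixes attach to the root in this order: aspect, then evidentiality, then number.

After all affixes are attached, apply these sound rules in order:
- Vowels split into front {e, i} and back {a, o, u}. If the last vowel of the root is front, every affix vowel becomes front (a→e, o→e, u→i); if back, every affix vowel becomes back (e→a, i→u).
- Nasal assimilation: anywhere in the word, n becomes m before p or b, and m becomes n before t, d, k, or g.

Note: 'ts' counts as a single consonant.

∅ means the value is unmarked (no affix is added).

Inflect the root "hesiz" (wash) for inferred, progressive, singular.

Attach aspect progressive va- → vahesiz.
Attach evidentiality inferred es- → esvahesiz.
Attach number singular v- → vesvahesiz.
Apply vowel harmony: vesvahesiz → vesvehesiz.
Nasal assimilation: no change.

vesvehesiz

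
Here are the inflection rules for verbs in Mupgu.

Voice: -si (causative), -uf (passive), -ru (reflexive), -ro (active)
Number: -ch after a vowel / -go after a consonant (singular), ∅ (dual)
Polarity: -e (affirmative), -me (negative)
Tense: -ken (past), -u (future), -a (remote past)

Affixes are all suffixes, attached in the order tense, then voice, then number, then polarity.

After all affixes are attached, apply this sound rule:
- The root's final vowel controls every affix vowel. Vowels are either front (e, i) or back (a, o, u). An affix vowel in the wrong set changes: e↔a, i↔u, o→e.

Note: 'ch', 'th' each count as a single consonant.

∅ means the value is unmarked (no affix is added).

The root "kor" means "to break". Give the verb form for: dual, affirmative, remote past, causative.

korasua

Attach tense remote past -a → kora.
Attach voice causative -si → korasi.
number = dual: zero marking, form stays korasi.
Attach polarity affirmative -e → korasie.
Apply vowel harmony: korasie → korasua.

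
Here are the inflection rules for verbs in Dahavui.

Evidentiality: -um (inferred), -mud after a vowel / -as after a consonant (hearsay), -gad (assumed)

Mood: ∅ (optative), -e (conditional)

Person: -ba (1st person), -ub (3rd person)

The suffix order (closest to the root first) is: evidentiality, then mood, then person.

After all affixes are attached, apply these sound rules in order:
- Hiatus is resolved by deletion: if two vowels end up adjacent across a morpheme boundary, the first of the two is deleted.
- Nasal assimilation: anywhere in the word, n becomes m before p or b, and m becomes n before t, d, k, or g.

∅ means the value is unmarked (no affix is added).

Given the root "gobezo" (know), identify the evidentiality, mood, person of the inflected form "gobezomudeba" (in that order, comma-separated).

Segment: gobezo-mud-e-ba.
evidentiality: -mud/as → hearsay.
mood: -e → conditional.
person: -ba → 1st person.

hearsay, conditional, 1st person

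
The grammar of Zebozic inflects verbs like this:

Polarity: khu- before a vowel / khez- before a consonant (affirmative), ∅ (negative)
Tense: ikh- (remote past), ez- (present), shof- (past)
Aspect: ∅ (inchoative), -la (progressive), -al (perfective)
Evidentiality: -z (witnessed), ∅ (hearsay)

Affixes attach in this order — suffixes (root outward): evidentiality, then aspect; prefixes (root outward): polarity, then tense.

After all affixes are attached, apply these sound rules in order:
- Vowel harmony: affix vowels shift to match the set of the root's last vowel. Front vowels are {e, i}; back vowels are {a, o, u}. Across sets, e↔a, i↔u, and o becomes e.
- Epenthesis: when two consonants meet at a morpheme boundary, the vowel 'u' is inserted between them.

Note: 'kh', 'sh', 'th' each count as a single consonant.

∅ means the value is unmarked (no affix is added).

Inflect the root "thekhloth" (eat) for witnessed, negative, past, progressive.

shofuthekhlothuzula

Attach evidentiality witnessed -z → thekhlothz.
Attach aspect progressive -la → thekhlothzla.
polarity = negative: zero marking, form stays thekhlothzla.
Attach tense past shof- → shofthekhlothzla.
Vowel harmony: no change.
Apply epenthesis: shofthekhlothzla → shofuthekhlothuzula.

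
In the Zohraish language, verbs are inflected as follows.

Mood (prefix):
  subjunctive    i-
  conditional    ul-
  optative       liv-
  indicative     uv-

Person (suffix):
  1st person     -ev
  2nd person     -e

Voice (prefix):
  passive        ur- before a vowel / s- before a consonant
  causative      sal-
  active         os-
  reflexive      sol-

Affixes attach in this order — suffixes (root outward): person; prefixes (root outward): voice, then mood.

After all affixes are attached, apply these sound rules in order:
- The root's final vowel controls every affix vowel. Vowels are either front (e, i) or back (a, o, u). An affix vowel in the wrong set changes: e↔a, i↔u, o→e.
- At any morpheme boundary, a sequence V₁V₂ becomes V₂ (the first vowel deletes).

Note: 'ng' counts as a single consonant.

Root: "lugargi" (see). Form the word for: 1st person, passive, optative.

Attach person 1st person -ev → lugargiev.
Attach voice passive s- (before consonant 'l') → slugargiev.
Attach mood optative liv- → livslugargiev.
Vowel harmony: no change.
Apply vowel deletion: livslugargiev → livslugargev.

livslugargev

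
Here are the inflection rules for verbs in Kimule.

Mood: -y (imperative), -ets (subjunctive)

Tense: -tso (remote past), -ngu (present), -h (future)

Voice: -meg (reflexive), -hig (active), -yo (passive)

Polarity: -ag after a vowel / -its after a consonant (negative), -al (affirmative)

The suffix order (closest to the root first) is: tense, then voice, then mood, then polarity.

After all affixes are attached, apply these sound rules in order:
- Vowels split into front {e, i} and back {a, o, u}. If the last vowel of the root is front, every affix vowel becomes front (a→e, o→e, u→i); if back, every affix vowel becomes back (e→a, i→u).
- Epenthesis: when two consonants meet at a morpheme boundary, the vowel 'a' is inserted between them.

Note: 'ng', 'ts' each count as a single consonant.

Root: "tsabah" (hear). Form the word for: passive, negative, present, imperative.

tsabahanguyoyuts

Attach tense present -ngu → tsabahngu.
Attach voice passive -yo → tsabahnguyo.
Attach mood imperative -y → tsabahnguyoy.
Attach polarity negative -its (after consonant 'y') → tsabahnguyoyits.
Apply vowel harmony: tsabahnguyoyits → tsabahnguyoyuts.
Apply epenthesis: tsabahnguyoyuts → tsabahanguyoyuts.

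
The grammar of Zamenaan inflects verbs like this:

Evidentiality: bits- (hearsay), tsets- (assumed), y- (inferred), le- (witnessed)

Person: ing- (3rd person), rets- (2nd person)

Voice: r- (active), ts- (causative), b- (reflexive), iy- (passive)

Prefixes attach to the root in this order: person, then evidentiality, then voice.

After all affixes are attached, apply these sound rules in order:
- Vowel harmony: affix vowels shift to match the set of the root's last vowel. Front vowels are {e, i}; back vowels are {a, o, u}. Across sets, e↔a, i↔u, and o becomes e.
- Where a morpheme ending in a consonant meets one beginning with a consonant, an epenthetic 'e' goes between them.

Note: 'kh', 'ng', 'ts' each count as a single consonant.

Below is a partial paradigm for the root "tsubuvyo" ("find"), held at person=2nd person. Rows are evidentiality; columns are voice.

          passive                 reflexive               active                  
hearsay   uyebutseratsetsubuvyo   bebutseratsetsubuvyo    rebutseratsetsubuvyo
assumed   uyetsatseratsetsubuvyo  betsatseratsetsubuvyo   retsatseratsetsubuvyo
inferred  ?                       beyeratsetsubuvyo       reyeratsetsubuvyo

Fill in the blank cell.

uyeyeratsetsubuvyo

Attach person 2nd person rets- → retstsubuvyo.
Attach evidentiality inferred y- → yretstsubuvyo.
Attach voice passive iy- → iyyretstsubuvyo.
Apply vowel harmony: iyyretstsubuvyo → uyyratstsubuvyo.
Apply epenthesis: uyyratstsubuvyo → uyeyeratsetsubuvyo.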